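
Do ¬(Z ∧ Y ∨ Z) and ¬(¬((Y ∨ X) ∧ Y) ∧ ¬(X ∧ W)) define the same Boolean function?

E1: ¬(Z ∧ Y ∨ Z)
    = ¬Z   — absorption
E2: ¬(¬((Y ∨ X) ∧ Y) ∧ ¬(X ∧ W))
    = ¬(¬Y ∧ ¬(X ∧ W))   — absorption
    = Y ∨ X ∧ W   — De Morgan
These differ: at W=1, X=0, Y=1, Z=1, E1 = 0 but E2 = 1.

No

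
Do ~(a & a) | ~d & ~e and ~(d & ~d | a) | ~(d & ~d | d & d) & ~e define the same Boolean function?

Yes

E1: ~(a & a) | ~d & ~e
    = ~a | ~d & ~e   — idempotence
E2: ~(d & ~d | a) | ~(d & ~d | d & d) & ~e
    = ~(d & ~d | a) | ~d & ~e   — distribution
    = ~a | ~d & ~e   — complement / identity
Both reduce to ~a | ~d & ~e, so they are equivalent.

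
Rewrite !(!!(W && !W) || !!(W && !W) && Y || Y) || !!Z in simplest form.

!(!!(W && !W) || !!(W && !W) && Y || Y) || !!Z
= !(!!(W && !W) || Y) || !!Z
= !(W && !W || Y) || !!Z
= !Y || !!Z
= !Y || Z

!Y || Z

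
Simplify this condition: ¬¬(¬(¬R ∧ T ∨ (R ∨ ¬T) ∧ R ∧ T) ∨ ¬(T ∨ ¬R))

¬¬(¬(¬R ∧ T ∨ (R ∨ ¬T) ∧ R ∧ T) ∨ ¬(T ∨ ¬R))
= ¬((¬R ∧ T ∨ (R ∨ ¬T) ∧ R ∧ T) ∧ (T ∨ ¬R))
= ¬((¬R ∧ T ∨ R ∧ T) ∧ (T ∨ ¬R))
= ¬(T ∧ (T ∨ ¬R))
= ¬T

¬T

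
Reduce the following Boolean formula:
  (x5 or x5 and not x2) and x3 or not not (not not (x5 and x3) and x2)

x5 and x3

(x5 or x5 and not x2) and x3 or not not (not not (x5 and x3) and x2)
= (x5 or x5 and not x2) and x3 or not not (x5 and x3 and x2)   — double negation
= x5 and x3 or not not (x5 and x3 and x2)   — absorption
= x5 and x3 or x5 and x3 and x2   — double negation
= x5 and x3   — absorption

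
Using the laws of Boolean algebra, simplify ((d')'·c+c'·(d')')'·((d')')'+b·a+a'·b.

d'+b

((d')'·c+c'·(d')')'·((d')')'+b·a+a'·b
= ((d')'·c+c'·(d')')'·((d')')'+b   — distribution
= ((d')')'·((d')')'+b   — distribution
= ((d')')'+b   — idempotence
= d'+b   — double negation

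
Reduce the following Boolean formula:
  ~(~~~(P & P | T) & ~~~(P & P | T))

P | T

~(~~~(P & P | T) & ~~~(P & P | T))
= ~~~~(P & P | T)
= ~~(P & P | T)
= P & P | T
= P | T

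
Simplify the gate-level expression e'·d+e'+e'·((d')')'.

e'

e'·d+e'+e'·((d')')'
= e'·d+e'+e'·d'
= e'+e'·d'
= e'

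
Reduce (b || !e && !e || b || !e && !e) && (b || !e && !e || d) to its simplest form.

(b || !e && !e || b || !e && !e) && (b || !e && !e || d)
= (b || !e && !e) && d || b || !e && !e   (distribution)
= b || !e && !e   (absorption)
= b || !e   (idempotence)

b || !e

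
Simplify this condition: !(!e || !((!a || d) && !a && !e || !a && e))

e && !a

!(!e || !((!a || d) && !a && !e || !a && e))
= !(!e || !(!a && !e || !a && e))   [absorption]
= !(!e || !!a)   [distribution]
= e && !a   [De Morgan]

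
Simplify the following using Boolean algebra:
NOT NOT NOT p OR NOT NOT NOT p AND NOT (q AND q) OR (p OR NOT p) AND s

NOT p OR s

NOT NOT NOT p OR NOT NOT NOT p AND NOT (q AND q) OR (p OR NOT p) AND s
= NOT NOT NOT p OR NOT NOT NOT p AND NOT (q AND q) OR s   — complement / identity
= NOT NOT NOT p OR NOT NOT NOT p AND NOT q OR s   — idempotence
= NOT NOT NOT p OR s   — absorption
= NOT p OR s   — double negation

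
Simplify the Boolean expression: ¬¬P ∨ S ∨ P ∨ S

¬¬P ∨ S ∨ P ∨ S
= P ∨ S ∨ P ∨ S   (double negation)
= P ∨ S   (idempotence)

P ∨ S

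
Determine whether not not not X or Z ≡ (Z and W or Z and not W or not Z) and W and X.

No

E1: not not not X or Z
    = not X or Z   — double negation
E2: (Z and W or Z and not W or not Z) and W and X
    = (Z or not Z) and W and X   — distribution
    = W and X   — complement / identity
These differ: at W=0, X=0, Z=0, E1 = 1 but E2 = 0.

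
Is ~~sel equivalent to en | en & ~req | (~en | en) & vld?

E1: ~~sel
    = sel   — double negation
E2: en | en & ~req | (~en | en) & vld
    = en | (~en | en) & vld   — absorption
    = en | vld   — complement / identity
These differ: at en=0, req=0, sel=0, vld=1, E1 = 0 but E2 = 1.

No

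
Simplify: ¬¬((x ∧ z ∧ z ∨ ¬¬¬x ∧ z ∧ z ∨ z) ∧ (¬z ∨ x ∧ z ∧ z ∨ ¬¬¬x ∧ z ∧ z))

¬¬((x ∧ z ∧ z ∨ ¬¬¬x ∧ z ∧ z ∨ z) ∧ (¬z ∨ x ∧ z ∧ z ∨ ¬¬¬x ∧ z ∧ z))
= (x ∧ z ∧ z ∨ ¬¬¬x ∧ z ∧ z ∨ z) ∧ (¬z ∨ x ∧ z ∧ z ∨ ¬¬¬x ∧ z ∧ z)   (double negation)
= z ∧ ¬z ∨ x ∧ z ∧ z ∨ ¬¬¬x ∧ z ∧ z   (distribution)
= z ∧ ¬z ∨ x ∧ z ∧ z ∨ ¬x ∧ z ∧ z   (double negation)
= z ∧ ¬z ∨ z ∧ z   (distribution)
= z   (distribution)

z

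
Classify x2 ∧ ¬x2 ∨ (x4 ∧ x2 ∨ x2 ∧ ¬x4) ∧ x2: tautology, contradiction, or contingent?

contingent

x2 ∧ ¬x2 ∨ (x4 ∧ x2 ∨ x2 ∧ ¬x4) ∧ x2
= x2 ∧ ¬x2 ∨ x2 ∧ x2   [distribution]
= x2   [distribution]
This depends on x2, so it is not a constant.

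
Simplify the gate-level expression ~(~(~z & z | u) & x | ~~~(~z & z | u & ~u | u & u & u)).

u

~(~(~z & z | u) & x | ~~~(~z & z | u & ~u | u & u & u))
= ~(~(~z & z | u) & x | ~~~(~z & z | u & ~u | u & u))   [idempotence]
= ~(~(~z & z | u) & x | ~(~z & z | u & ~u | u & u))   [double negation]
= ~(~(~z & z | u) & x | ~(~z & z | u))   [distribution]
= ~~(~z & z | u)   [absorption]
= ~~u   [complement / identity]
= u   [double negation]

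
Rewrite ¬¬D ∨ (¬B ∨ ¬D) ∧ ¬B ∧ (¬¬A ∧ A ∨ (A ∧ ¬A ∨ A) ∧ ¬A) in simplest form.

D ∨ ¬B ∧ A

¬¬D ∨ (¬B ∨ ¬D) ∧ ¬B ∧ (¬¬A ∧ A ∨ (A ∧ ¬A ∨ A) ∧ ¬A)
= ¬¬D ∨ ¬B ∧ (¬¬A ∧ A ∨ (A ∧ ¬A ∨ A) ∧ ¬A)   (absorption)
= ¬¬D ∨ ¬B ∧ (¬¬A ∧ A ∨ A ∧ ¬A)   (complement / identity)
= ¬¬D ∨ ¬B ∧ (A ∧ A ∨ A ∧ ¬A)   (double negation)
= ¬¬D ∨ ¬B ∧ A   (distribution)
= D ∨ ¬B ∧ A   (double negation)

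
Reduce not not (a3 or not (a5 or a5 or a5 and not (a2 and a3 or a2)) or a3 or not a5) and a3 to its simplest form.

not not (a3 or not (a5 or a5 or a5 and not (a2 and a3 or a2)) or a3 or not a5) and a3
= not not (a3 or not (a5 or a5 or a5 and not a2) or a3 or not a5) and a3   (absorption)
= not not (a3 or not (a5 or a5 and not a2) or a3 or not a5) and a3   (idempotence)
= not not (a3 or not a5 or a3 or not a5) and a3   (absorption)
= (a3 or not a5 or a3 or not a5) and a3   (double negation)
= (a3 or not a5) and a3   (idempotence)
= a3   (absorption)

a3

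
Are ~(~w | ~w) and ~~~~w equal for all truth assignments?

E1: ~(~w | ~w)
    = ~~w
    = w
E2: ~~~~w
    = ~~w
    = w
Both reduce to w, so they are equivalent.

Yes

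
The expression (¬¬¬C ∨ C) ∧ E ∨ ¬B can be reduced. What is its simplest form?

(¬¬¬C ∨ C) ∧ E ∨ ¬B
= (¬C ∨ C) ∧ E ∨ ¬B   (double negation)
= E ∨ ¬B   (complement / identity)

E ∨ ¬B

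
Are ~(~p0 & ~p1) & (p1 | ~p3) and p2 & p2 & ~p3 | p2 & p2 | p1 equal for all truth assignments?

No

E1: ~(~p0 & ~p1) & (p1 | ~p3)
    = (p0 | p1) & (p1 | ~p3)   — De Morgan
    = p0 & ~p3 | p1   — distribution
E2: p2 & p2 & ~p3 | p2 & p2 | p1
    = p2 & p2 | p1   — absorption
    = p2 | p1   — idempotence
These differ: at p0=0, p1=0, p2=1, p3=1, E1 = 0 but E2 = 1.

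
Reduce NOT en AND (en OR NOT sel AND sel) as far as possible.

FALSE

NOT en AND (en OR NOT sel AND sel)
= NOT en AND en
= FALSE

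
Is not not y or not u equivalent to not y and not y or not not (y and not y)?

E1: not not y or not u
    = y or not u
E2: not y and not y or not not (y and not y)
    = not y and not y or y and not y
    = not y
These differ: at u=1, y=1, E1 = 1 but E2 = 0.

No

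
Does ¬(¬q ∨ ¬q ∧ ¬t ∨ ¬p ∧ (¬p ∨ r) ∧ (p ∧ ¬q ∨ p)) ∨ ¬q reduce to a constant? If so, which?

yes, True

¬(¬q ∨ ¬q ∧ ¬t ∨ ¬p ∧ (¬p ∨ r) ∧ (p ∧ ¬q ∨ p)) ∨ ¬q
= ¬(¬q ∨ ¬q ∧ ¬t ∨ ¬p ∧ (¬p ∨ r) ∧ p) ∨ ¬q   [absorption]
= ¬(¬q ∨ ¬q ∧ ¬t ∨ ¬p ∧ p) ∨ ¬q   [absorption]
= ¬(¬q ∨ ¬q ∧ ¬t) ∨ ¬q   [complement / identity]
= ¬¬q ∨ ¬q   [absorption]
= q ∨ ¬q   [double negation]
= True   [complement]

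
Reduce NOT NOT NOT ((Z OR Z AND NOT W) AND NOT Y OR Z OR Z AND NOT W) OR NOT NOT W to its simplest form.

NOT Z OR W

NOT NOT NOT ((Z OR Z AND NOT W) AND NOT Y OR Z OR Z AND NOT W) OR NOT NOT W
= NOT ((Z OR Z AND NOT W) AND NOT Y OR Z OR Z AND NOT W) OR NOT NOT W   (double negation)
= NOT (Z OR Z AND NOT W) OR NOT NOT W   (absorption)
= NOT Z OR NOT NOT W   (absorption)
= NOT Z OR W   (double negation)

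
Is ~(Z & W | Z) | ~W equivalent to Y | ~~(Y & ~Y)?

No

E1: ~(Z & W | Z) | ~W
    = ~Z | ~W   [absorption]
E2: Y | ~~(Y & ~Y)
    = Y | Y & ~Y   [double negation]
    = Y   [complement / identity]
These differ: at W=1, Y=0, Z=0, E1 = 1 but E2 = 0.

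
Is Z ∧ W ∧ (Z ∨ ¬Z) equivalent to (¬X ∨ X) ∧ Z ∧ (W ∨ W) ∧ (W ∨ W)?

E1: Z ∧ W ∧ (Z ∨ ¬Z)
    = Z ∧ W
E2: (¬X ∨ X) ∧ Z ∧ (W ∨ W) ∧ (W ∨ W)
    = (¬X ∨ X) ∧ Z ∧ (W ∨ W ∧ W)
    = Z ∧ (W ∨ W ∧ W)
    = Z ∧ (W ∨ W)
    = Z ∧ W
Both reduce to Z ∧ W, so they are equivalent.

Yes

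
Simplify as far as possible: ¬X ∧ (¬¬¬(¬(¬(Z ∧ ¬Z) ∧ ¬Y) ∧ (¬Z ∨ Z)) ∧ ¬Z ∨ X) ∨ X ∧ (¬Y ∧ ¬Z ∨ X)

¬X ∧ (¬¬¬(¬(¬(Z ∧ ¬Z) ∧ ¬Y) ∧ (¬Z ∨ Z)) ∧ ¬Z ∨ X) ∨ X ∧ (¬Y ∧ ¬Z ∨ X)
= ¬X ∧ (¬¬¬¬(¬(Z ∧ ¬Z) ∧ ¬Y) ∧ ¬Z ∨ X) ∨ X ∧ (¬Y ∧ ¬Z ∨ X)   (complement / identity)
= ¬X ∧ (¬¬(¬(Z ∧ ¬Z) ∧ ¬Y) ∧ ¬Z ∨ X) ∨ X ∧ (¬Y ∧ ¬Z ∨ X)   (double negation)
= ¬X ∧ (¬(Z ∧ ¬Z ∨ Y) ∧ ¬Z ∨ X) ∨ X ∧ (¬Y ∧ ¬Z ∨ X)   (De Morgan)
= ¬X ∧ (¬Y ∧ ¬Z ∨ X) ∨ X ∧ (¬Y ∧ ¬Z ∨ X)   (complement / identity)
= ¬Y ∧ ¬Z ∨ X   (distribution)

¬Y ∧ ¬Z ∨ X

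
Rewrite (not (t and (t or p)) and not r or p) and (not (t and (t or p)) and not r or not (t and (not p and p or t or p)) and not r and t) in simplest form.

not t and not r

(not (t and (t or p)) and not r or p) and (not (t and (t or p)) and not r or not (t and (not p and p or t or p)) and not r and t)
= (not (t and (t or p)) and not r or p) and (not (t and (t or p)) and not r or not (t and (t or p)) and not r and t)   (complement / identity)
= (not (t and (t or p)) and not r or p) and not (t and (t or p)) and not r   (absorption)
= not (t and (t or p)) and not r   (absorption)
= not t and not r   (absorption)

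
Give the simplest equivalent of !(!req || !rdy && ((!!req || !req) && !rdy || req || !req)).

req && rdy

!(!req || !rdy && ((!!req || !req) && !rdy || req || !req))
= !(!req || !rdy && ((req || !req) && !rdy || req || !req))   — double negation
= !(!req || !rdy && (req || !req))   — absorption
= !(!req || !rdy)   — complement / identity
= req && rdy   — De Morgan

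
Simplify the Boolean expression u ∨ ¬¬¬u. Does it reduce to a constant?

u ∨ ¬¬¬u
= u ∨ ¬u
= True

True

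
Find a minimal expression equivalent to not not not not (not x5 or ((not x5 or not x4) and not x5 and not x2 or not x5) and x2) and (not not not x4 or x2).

not x5 and (not x4 or x2)

not not not not (not x5 or ((not x5 or not x4) and not x5 and not x2 or not x5) and x2) and (not not not x4 or x2)
= not not not not (not x5 or (not x5 and not x2 or not x5) and x2) and (not not not x4 or x2)   [absorption]
= not not not not (not x5 or (not x5 and not x2 or not x5) and x2) and (not x4 or x2)   [double negation]
= not not not not (not x5 or not x5 and x2) and (not x4 or x2)   [absorption]
= not not not not not x5 and (not x4 or x2)   [absorption]
= not not not x5 and (not x4 or x2)   [double negation]
= not x5 and (not x4 or x2)   [double negation]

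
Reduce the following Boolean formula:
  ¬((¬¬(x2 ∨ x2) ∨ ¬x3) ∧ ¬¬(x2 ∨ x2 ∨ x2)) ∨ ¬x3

¬((¬¬(x2 ∨ x2) ∨ ¬x3) ∧ ¬¬(x2 ∨ x2 ∨ x2)) ∨ ¬x3
= ¬((¬¬(x2 ∨ x2) ∨ ¬x3) ∧ ¬¬(x2 ∨ x2)) ∨ ¬x3   (idempotence)
= ¬¬¬(x2 ∨ x2) ∨ ¬x3   (absorption)
= ¬¬¬x2 ∨ ¬x3   (idempotence)
= ¬x2 ∨ ¬x3   (double negation)

¬x2 ∨ ¬x3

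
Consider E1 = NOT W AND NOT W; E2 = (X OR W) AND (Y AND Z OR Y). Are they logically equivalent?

E1: NOT W AND NOT W
    = NOT W   [idempotence]
E2: (X OR W) AND (Y AND Z OR Y)
    = (X OR W) AND Y   [absorption]
These differ: at W=0, X=0, Y=0, Z=0, E1 = 1 but E2 = 0.

No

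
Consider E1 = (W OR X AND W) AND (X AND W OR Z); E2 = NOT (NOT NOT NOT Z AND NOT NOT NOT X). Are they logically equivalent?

No

E1: (W OR X AND W) AND (X AND W OR Z)
    = X AND W OR W AND Z   (distribution)
    = W AND (X OR Z)   (distribution)
E2: NOT (NOT NOT NOT Z AND NOT NOT NOT X)
    = NOT (NOT Z AND NOT NOT NOT X)   (double negation)
    = NOT (NOT Z AND NOT X)   (double negation)
    = Z OR X   (De Morgan)
These differ: at W=0, X=1, Z=0, E1 = 0 but E2 = 1.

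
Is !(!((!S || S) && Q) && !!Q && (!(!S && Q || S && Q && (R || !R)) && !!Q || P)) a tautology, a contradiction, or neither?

tautology

!(!((!S || S) && Q) && !!Q && (!(!S && Q || S && Q && (R || !R)) && !!Q || P))
= !(!((!S || S) && Q) && !!Q && (!(!S && Q || S && Q) && !!Q || P))   [complement / identity]
= !(!((!S || S) && Q) && !!Q && (!((!S || S) && Q) && !!Q || P))   [distribution]
= !(!((!S || S) && Q) && !!Q)   [absorption]
= (!S || S) && Q || !Q   [De Morgan]
= Q || !Q   [complement / identity]
= true   [complement]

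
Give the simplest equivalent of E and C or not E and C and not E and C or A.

E and C or not E and C and not E and C or A
= E and C or not E and C or A   — idempotence
= C or A   — distribution

C or A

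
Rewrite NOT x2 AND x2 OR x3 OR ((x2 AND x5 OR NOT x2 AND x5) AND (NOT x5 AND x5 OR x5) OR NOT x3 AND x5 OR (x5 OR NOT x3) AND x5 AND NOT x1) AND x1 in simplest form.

x3 OR x5 AND x1

NOT x2 AND x2 OR x3 OR ((x2 AND x5 OR NOT x2 AND x5) AND (NOT x5 AND x5 OR x5) OR NOT x3 AND x5 OR (x5 OR NOT x3) AND x5 AND NOT x1) AND x1
= NOT x2 AND x2 OR x3 OR (x5 AND (NOT x5 AND x5 OR x5) OR NOT x3 AND x5 OR (x5 OR NOT x3) AND x5 AND NOT x1) AND x1   [distribution]
= x3 OR (x5 AND (NOT x5 AND x5 OR x5) OR NOT x3 AND x5 OR (x5 OR NOT x3) AND x5 AND NOT x1) AND x1   [complement / identity]
= x3 OR (x5 AND x5 OR NOT x3 AND x5 OR (x5 OR NOT x3) AND x5 AND NOT x1) AND x1   [complement / identity]
= x3 OR ((x5 OR NOT x3) AND x5 OR (x5 OR NOT x3) AND x5 AND NOT x1) AND x1   [distribution]
= x3 OR (x5 OR NOT x3) AND x5 AND x1   [absorption]
= x3 OR x5 AND x1   [absorption]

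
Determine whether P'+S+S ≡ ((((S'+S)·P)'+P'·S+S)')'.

Yes

E1: P'+S+S
    = P'+S
E2: ((((S'+S)·P)'+P'·S+S)')'
    = ((P'+P'·S+S)')'
    = ((P'+S)')'
    = P'+S
Both reduce to P'+S, so they are equivalent.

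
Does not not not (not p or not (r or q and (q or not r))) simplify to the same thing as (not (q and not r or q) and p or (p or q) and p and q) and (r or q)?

Yes

E1: not not not (not p or not (r or q and (q or not r)))
    = not not not (not p or not (r or q))
    = not (not p or not (r or q))
    = p and (r or q)
E2: (not (q and not r or q) and p or (p or q) and p and q) and (r or q)
    = (not q and p or (p or q) and p and q) and (r or q)
    = (not q and p or p and q) and (r or q)
    = p and (r or q)
Both reduce to p and (r or q), so they are equivalent.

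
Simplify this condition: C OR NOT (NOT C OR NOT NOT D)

C OR NOT (NOT C OR NOT NOT D)
= C OR C AND NOT D   (De Morgan)
= C   (absorption)

C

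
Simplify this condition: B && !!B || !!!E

B && !!B || !!!E
= B && !!B || !E   — double negation
= B && B || !E   — double negation
= B || !E   — idempotence

B || !E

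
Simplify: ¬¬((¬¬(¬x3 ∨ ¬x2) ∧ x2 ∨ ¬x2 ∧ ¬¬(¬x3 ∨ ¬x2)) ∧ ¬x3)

¬¬((¬¬(¬x3 ∨ ¬x2) ∧ x2 ∨ ¬x2 ∧ ¬¬(¬x3 ∨ ¬x2)) ∧ ¬x3)
= ¬¬(¬¬(¬x3 ∨ ¬x2) ∧ ¬x3)   (distribution)
= ¬¬((¬x3 ∨ ¬x2) ∧ ¬x3)   (double negation)
= ¬¬¬x3   (absorption)
= ¬x3   (double negation)

¬x3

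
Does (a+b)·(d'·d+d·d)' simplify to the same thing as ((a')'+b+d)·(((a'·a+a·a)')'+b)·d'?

E1: (a+b)·(d'·d+d·d)'
    = (a+b)·d'
E2: ((a')'+b+d)·(((a'·a+a·a)')'+b)·d'
    = ((a')'+b+d)·((a')'+b)·d'
    = ((a')'+b)·d'
    = (a+b)·d'
Both reduce to (a+b)·d', so they are equivalent.

Yes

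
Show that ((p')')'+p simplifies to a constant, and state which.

((p')')'+p
= p'+p   [double negation]
= 1   [complement]

1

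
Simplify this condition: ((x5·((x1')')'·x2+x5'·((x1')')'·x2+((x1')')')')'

x1'

((x5·((x1')')'·x2+x5'·((x1')')'·x2+((x1')')')')'
= x5·((x1')')'·x2+x5'·((x1')')'·x2+((x1')')'   — double negation
= ((x1')')'·x2+((x1')')'   — distribution
= ((x1')')'   — absorption
= x1'   — double negation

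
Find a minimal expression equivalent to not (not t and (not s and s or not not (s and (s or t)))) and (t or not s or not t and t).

not (not t and (not s and s or not not (s and (s or t)))) and (t or not s or not t and t)
= not (not t and (not s and s or not not s)) and (t or not s or not t and t)   [absorption]
= not (not t and not not s) and (t or not s or not t and t)   [complement / identity]
= (t or not s) and (t or not s or not t and t)   [De Morgan]
= (t or not s) and (t or not s)   [complement / identity]
= t or not s   [idempotence]

t or not s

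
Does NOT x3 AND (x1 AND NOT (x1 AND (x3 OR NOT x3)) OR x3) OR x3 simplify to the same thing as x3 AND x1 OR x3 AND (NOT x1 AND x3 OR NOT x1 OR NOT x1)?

E1: NOT x3 AND (x1 AND NOT (x1 AND (x3 OR NOT x3)) OR x3) OR x3
    = NOT x3 AND (x1 AND NOT x1 OR x3) OR x3
    = NOT x3 AND x3 OR x3
    = x3
E2: x3 AND x1 OR x3 AND (NOT x1 AND x3 OR NOT x1 OR NOT x1)
    = x3 AND x1 OR x3 AND (NOT x1 AND x3 OR NOT x1)
    = x3 AND x1 OR x3 AND NOT x1
    = x3
Both reduce to x3, so they are equivalent.

Yes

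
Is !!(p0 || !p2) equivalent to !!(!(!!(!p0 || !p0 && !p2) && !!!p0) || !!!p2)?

Yes

E1: !!(p0 || !p2)
    = p0 || !p2   — double negation
E2: !!(!(!!(!p0 || !p0 && !p2) && !!!p0) || !!!p2)
    = !!(!(!!!p0 && !!!p0) || !!!p2)   — absorption
    = !!(!!!!p0 || !!!p2)   — idempotence
    = !!(!!p0 || !!!p2)   — double negation
    = !(!p0 && !!p2)   — De Morgan
    = p0 || !p2   — De Morgan
Both reduce to p0 || !p2, so they are equivalent.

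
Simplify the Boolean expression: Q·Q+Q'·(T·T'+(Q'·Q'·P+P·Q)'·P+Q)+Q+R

Q·Q+Q'·(T·T'+(Q'·Q'·P+P·Q)'·P+Q)+Q+R
= Q·Q+Q'·((Q'·Q'·P+P·Q)'·P+Q)+Q+R   [complement / identity]
= Q·Q+Q'·((Q'·P+P·Q)'·P+Q)+Q+R   [idempotence]
= Q·Q+Q'·(P'·P+Q)+Q+R   [distribution]
= Q·Q+Q'·Q+Q+R   [complement / identity]
= Q+Q+R   [distribution]
= Q+R   [idempotence]

Q+R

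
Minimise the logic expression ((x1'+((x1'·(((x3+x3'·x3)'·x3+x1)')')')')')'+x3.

x1'+x3

((x1'+((x1'·(((x3+x3'·x3)'·x3+x1)')')')')')'+x3
= (x1·(x1'·(((x3+x3'·x3)'·x3+x1)')')')'+x3   [De Morgan]
= (x1·(x1+((x3+x3'·x3)'·x3+x1)'))'+x3   [De Morgan]
= (x1·(x1+(x3'·x3+x1)'))'+x3   [complement / identity]
= (x1·(x1+x1'))'+x3   [complement / identity]
= x1'+x3   [complement / identity]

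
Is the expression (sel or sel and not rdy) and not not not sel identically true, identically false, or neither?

(sel or sel and not rdy) and not not not sel
= sel and not not not sel   (absorption)
= sel and not sel   (double negation)
= False   (complement)

identically false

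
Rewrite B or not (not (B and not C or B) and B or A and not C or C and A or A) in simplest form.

B or not (not (B and not C or B) and B or A and not C or C and A or A)
= B or not (not (B and not C or B) and B or A or A)   [distribution]
= B or not (not B and B or A or A)   [absorption]
= B or not (A or A)   [complement / identity]
= B or not A   [idempotence]

B or not A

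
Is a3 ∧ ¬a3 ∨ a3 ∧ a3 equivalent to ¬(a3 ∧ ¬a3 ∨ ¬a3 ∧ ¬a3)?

E1: a3 ∧ ¬a3 ∨ a3 ∧ a3
    = a3   — distribution
E2: ¬(a3 ∧ ¬a3 ∨ ¬a3 ∧ ¬a3)
    = ¬(¬a3 ∧ ¬a3)   — complement / identity
    = ¬¬a3   — idempotence
    = a3   — double negation
Both reduce to a3, so they are equivalent.

Yes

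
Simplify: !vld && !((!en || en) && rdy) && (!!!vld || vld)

!vld && !((!en || en) && rdy) && (!!!vld || vld)
= !vld && !rdy && (!!!vld || vld)   (complement / identity)
= !vld && !rdy && (!vld || vld)   (double negation)
= !vld && !rdy   (complement / identity)

!vld && !rdy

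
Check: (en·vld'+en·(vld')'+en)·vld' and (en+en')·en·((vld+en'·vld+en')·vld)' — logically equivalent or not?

E1: (en·vld'+en·(vld')'+en)·vld'
    = (en·vld'+en·vld+en)·vld'   — double negation
    = (en·vld'+en)·vld'   — absorption
    = en·vld'   — absorption
E2: (en+en')·en·((vld+en'·vld+en')·vld)'
    = (en+en')·en·((vld+en')·vld)'   — absorption
    = (en+en')·en·vld'   — absorption
    = en·vld'   — complement / identity
Both reduce to en·vld', so they are equivalent.

Yes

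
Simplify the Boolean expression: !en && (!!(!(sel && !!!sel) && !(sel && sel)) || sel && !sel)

!en && (!!(!(sel && !!!sel) && !(sel && sel)) || sel && !sel)
= !en && !!(!(sel && !!!sel) && !(sel && sel))   [complement / identity]
= !en && !!(!(sel && !sel) && !(sel && sel))   [double negation]
= !en && !(sel && !sel || sel && sel)   [De Morgan]
= !en && !sel   [distribution]

!en && !sel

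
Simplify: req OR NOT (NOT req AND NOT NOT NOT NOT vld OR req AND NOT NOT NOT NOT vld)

req OR NOT (NOT req AND NOT NOT NOT NOT vld OR req AND NOT NOT NOT NOT vld)
= req OR NOT NOT NOT NOT NOT vld   — distribution
= req OR NOT NOT NOT vld   — double negation
= req OR NOT vld   — double negation

req OR NOT vld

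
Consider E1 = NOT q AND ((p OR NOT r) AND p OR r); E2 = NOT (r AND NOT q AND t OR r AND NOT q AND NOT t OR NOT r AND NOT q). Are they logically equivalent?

E1: NOT q AND ((p OR NOT r) AND p OR r)
    = NOT q AND (p OR r)
E2: NOT (r AND NOT q AND t OR r AND NOT q AND NOT t OR NOT r AND NOT q)
    = NOT (r AND NOT q OR NOT r AND NOT q)
    = NOT NOT q
    = q
These differ: at p=0, q=1, r=0, t=0, E1 = 0 but E2 = 1.

No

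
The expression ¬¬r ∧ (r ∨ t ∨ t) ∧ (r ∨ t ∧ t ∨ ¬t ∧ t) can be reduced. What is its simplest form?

¬¬r ∧ (r ∨ t ∨ t) ∧ (r ∨ t ∧ t ∨ ¬t ∧ t)
= ¬¬r ∧ (r ∨ t ∨ t) ∧ (r ∨ t)   — distribution
= r ∧ (r ∨ t ∨ t) ∧ (r ∨ t)   — double negation
= r ∧ (r ∨ t)   — absorption
= r   — absorption

r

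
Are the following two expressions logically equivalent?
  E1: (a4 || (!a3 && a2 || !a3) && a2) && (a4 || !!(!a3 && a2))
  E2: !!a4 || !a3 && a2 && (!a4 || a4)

E1: (a4 || (!a3 && a2 || !a3) && a2) && (a4 || !!(!a3 && a2))
    = (a4 || !a3 && a2) && (a4 || !!(!a3 && a2))   [absorption]
    = (a4 || !a3 && a2) && (a4 || !a3 && a2)   [double negation]
    = a4 || !a3 && a2   [idempotence]
E2: !!a4 || !a3 && a2 && (!a4 || a4)
    = a4 || !a3 && a2 && (!a4 || a4)   [double negation]
    = a4 || !a3 && a2   [complement / identity]
Both reduce to a4 || !a3 && a2, so they are equivalent.

Yes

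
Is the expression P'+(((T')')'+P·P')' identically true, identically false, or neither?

neither

P'+(((T')')'+P·P')'
= P'+(((T')')')'   — complement / identity
= P'+(T')'   — double negation
= P'+T   — double negation
This depends on P, T, so it is not a constant.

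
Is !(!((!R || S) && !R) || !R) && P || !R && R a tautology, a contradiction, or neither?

contradiction

!(!((!R || S) && !R) || !R) && P || !R && R
= !(!!R || !R) && P || !R && R
= !R && R && P || !R && R
= !R && R
= false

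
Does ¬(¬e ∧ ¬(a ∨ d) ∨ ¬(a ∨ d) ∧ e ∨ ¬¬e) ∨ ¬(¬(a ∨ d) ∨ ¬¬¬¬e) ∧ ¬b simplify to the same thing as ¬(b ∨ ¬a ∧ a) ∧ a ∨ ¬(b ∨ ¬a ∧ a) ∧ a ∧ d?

E1: ¬(¬e ∧ ¬(a ∨ d) ∨ ¬(a ∨ d) ∧ e ∨ ¬¬e) ∨ ¬(¬(a ∨ d) ∨ ¬¬¬¬e) ∧ ¬b
    = ¬(¬e ∧ ¬(a ∨ d) ∨ ¬(a ∨ d) ∧ e ∨ ¬¬e) ∨ ¬(¬(a ∨ d) ∨ ¬¬e) ∧ ¬b   [double negation]
    = ¬(¬(a ∨ d) ∨ ¬¬e) ∨ ¬(¬(a ∨ d) ∨ ¬¬e) ∧ ¬b   [distribution]
    = ¬(¬(a ∨ d) ∨ ¬¬e)   [absorption]
    = (a ∨ d) ∧ ¬e   [De Morgan]
E2: ¬(b ∨ ¬a ∧ a) ∧ a ∨ ¬(b ∨ ¬a ∧ a) ∧ a ∧ d
    = ¬(b ∨ ¬a ∧ a) ∧ a   [absorption]
    = ¬b ∧ a   [complement / identity]
These differ: at a=1, b=1, d=1, e=0, E1 = 1 but E2 = 0.

No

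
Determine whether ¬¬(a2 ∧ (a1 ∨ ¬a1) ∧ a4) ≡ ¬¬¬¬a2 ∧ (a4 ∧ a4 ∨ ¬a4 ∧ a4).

E1: ¬¬(a2 ∧ (a1 ∨ ¬a1) ∧ a4)
    = a2 ∧ (a1 ∨ ¬a1) ∧ a4
    = a2 ∧ a4
E2: ¬¬¬¬a2 ∧ (a4 ∧ a4 ∨ ¬a4 ∧ a4)
    = ¬¬¬¬a2 ∧ a4
    = ¬¬a2 ∧ a4
    = a2 ∧ a4
Both reduce to a2 ∧ a4, so they are equivalent.

Yes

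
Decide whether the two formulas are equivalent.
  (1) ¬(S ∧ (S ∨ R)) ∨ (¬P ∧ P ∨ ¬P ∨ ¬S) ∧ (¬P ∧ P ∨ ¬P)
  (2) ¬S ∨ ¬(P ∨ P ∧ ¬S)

Yes

E1: ¬(S ∧ (S ∨ R)) ∨ (¬P ∧ P ∨ ¬P ∨ ¬S) ∧ (¬P ∧ P ∨ ¬P)
    = ¬(S ∧ (S ∨ R)) ∨ ¬P ∧ P ∨ ¬P
    = ¬(S ∧ (S ∨ R)) ∨ ¬P
    = ¬S ∨ ¬P
E2: ¬S ∨ ¬(P ∨ P ∧ ¬S)
    = ¬S ∨ ¬P
Both reduce to ¬S ∨ ¬P, so they are equivalent.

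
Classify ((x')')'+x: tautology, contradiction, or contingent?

((x')')'+x
= x'+x
= 1

tautology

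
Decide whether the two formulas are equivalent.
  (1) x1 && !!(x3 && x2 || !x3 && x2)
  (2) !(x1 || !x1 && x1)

E1: x1 && !!(x3 && x2 || !x3 && x2)
    = x1 && (x3 && x2 || !x3 && x2)
    = x1 && x2
E2: !(x1 || !x1 && x1)
    = !x1
These differ: at x1=0, x2=1, x3=0, E1 = 0 but E2 = 1.

No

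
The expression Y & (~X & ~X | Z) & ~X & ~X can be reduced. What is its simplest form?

Y & ~X

Y & (~X & ~X | Z) & ~X & ~X
= Y & ~X & ~X   [absorption]
= Y & ~X   [idempotence]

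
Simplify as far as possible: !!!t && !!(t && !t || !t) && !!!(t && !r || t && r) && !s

!!!t && !!(t && !t || !t) && !!!(t && !r || t && r) && !s
= !!!t && !!(t && !t || !t) && !!!t && !s   [distribution]
= !!!t && !!!t && !!!t && !s   [complement / identity]
= !!!t && !!!t && !s   [idempotence]
= !!!t && !s   [idempotence]
= !t && !s   [double negation]

!t && !s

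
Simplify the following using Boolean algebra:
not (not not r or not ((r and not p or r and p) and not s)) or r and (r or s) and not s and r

not (not not r or not ((r and not p or r and p) and not s)) or r and (r or s) and not s and r
= not (not not r or not (r and not s)) or r and (r or s) and not s and r
= not r and r and not s or r and (r or s) and not s and r
= not r and r and not s or r and not s and r
= r and not s

r and not s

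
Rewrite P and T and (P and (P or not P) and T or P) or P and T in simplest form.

P and T and (P and (P or not P) and T or P) or P and T
= P and T and (P and T or P) or P and T   (complement / identity)
= P and T and P or P and T   (absorption)
= P and T   (absorption)

P and T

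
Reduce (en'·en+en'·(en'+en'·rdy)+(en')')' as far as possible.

0

(en'·en+en'·(en'+en'·rdy)+(en')')'
= (en'·en+en'·en'+(en')')'   — absorption
= (en'+(en')')'   — distribution
= en·en'   — De Morgan
= 0   — complement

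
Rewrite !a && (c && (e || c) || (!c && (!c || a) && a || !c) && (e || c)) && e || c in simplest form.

!a && (c && (e || c) || (!c && (!c || a) && a || !c) && (e || c)) && e || c
= !a && (c && (e || c) || (!c && a || !c) && (e || c)) && e || c   — absorption
= !a && (c && (e || c) || !c && (e || c)) && e || c   — absorption
= !a && (e || c) && e || c   — distribution
= !a && e || c   — absorption

!a && e || c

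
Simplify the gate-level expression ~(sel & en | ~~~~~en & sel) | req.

~(sel & en | ~~~~~en & sel) | req
= ~(sel & en | ~~~en & sel) | req   — double negation
= ~(sel & en | ~en & sel) | req   — double negation
= ~sel | req   — distribution

~sel | req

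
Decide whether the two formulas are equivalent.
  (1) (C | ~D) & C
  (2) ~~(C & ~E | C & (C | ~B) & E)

Yes

E1: (C | ~D) & C
    = C   (absorption)
E2: ~~(C & ~E | C & (C | ~B) & E)
    = ~~(C & ~E | C & E)   (absorption)
    = C & ~E | C & E   (double negation)
    = C   (distribution)
Both reduce to C, so they are equivalent.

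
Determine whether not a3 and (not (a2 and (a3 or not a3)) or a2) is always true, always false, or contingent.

not a3 and (not (a2 and (a3 or not a3)) or a2)
= not a3 and (not a2 or a2)   — complement / identity
= not a3   — complement / identity
This depends on a3, so it is not a constant.

contingent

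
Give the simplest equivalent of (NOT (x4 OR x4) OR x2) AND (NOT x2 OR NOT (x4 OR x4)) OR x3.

NOT x4 OR x3

(NOT (x4 OR x4) OR x2) AND (NOT x2 OR NOT (x4 OR x4)) OR x3
= NOT (x4 OR x4) OR x2 AND NOT x2 OR x3   (distribution)
= NOT x4 OR x2 AND NOT x2 OR x3   (idempotence)
= NOT x4 OR x3   (complement / identity)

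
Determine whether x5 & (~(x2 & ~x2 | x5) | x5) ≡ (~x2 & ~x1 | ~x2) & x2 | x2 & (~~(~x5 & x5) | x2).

No

E1: x5 & (~(x2 & ~x2 | x5) | x5)
    = x5 & (~x5 | x5)   [complement / identity]
    = x5   [complement / identity]
E2: (~x2 & ~x1 | ~x2) & x2 | x2 & (~~(~x5 & x5) | x2)
    = (~x2 & ~x1 | ~x2) & x2 | x2 & (~x5 & x5 | x2)   [double negation]
    = ~x2 & x2 | x2 & (~x5 & x5 | x2)   [absorption]
    = ~x2 & x2 | x2 & x2   [complement / identity]
    = x2   [distribution]
These differ: at x1=0, x2=0, x5=1, E1 = 1 but E2 = 0.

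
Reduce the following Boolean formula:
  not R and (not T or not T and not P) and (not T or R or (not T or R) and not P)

not R and (not T or not T and not P) and (not T or R or (not T or R) and not P)
= not R and not T and (not T or R or (not T or R) and not P)   (absorption)
= not R and not T and (not T or R)   (absorption)
= not R and not T   (absorption)

not R and not T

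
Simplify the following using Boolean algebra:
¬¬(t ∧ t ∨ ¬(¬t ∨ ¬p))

¬¬(t ∧ t ∨ ¬(¬t ∨ ¬p))
= ¬¬(t ∧ t ∨ t ∧ p)   — De Morgan
= ¬¬(t ∧ (t ∨ p))   — distribution
= t ∧ (t ∨ p)   — double negation
= t   — absorption

t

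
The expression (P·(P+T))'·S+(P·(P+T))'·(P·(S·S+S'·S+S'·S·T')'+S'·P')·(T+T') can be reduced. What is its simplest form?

(P·(P+T))'·S+(P·(P+T))'·(P·(S·S+S'·S+S'·S·T')'+S'·P')·(T+T')
= (P·(P+T))'·S+(P·(P+T))'·(P·(S·S+S'·S)'+S'·P')·(T+T')
= (P·(P+T))'·S+(P·(P+T))'·(P·S'+S'·P')·(T+T')
= (P·(P+T))'·S+(P·(P+T))'·S'·(T+T')
= (P·(P+T))'·S+(P·(P+T))'·S'
= (P·(P+T))'
= P'

P'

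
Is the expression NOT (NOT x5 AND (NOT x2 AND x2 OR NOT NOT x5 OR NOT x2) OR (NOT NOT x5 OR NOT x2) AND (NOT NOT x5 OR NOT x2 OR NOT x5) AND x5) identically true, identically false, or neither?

NOT (NOT x5 AND (NOT x2 AND x2 OR NOT NOT x5 OR NOT x2) OR (NOT NOT x5 OR NOT x2) AND (NOT NOT x5 OR NOT x2 OR NOT x5) AND x5)
= NOT (NOT x5 AND (NOT x2 AND x2 OR NOT NOT x5 OR NOT x2) OR (NOT NOT x5 OR NOT x2) AND x5)   [absorption]
= NOT (NOT x5 AND (NOT NOT x5 OR NOT x2) OR (NOT NOT x5 OR NOT x2) AND x5)   [complement / identity]
= NOT (NOT NOT x5 OR NOT x2)   [distribution]
= NOT x5 AND x2   [De Morgan]
This depends on x2, x5, so it is not a constant.

neither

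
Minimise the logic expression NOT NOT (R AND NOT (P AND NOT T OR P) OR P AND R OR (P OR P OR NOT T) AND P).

R OR P

NOT NOT (R AND NOT (P AND NOT T OR P) OR P AND R OR (P OR P OR NOT T) AND P)
= NOT NOT (R AND NOT P OR P AND R OR (P OR P OR NOT T) AND P)   — absorption
= NOT NOT (R AND NOT P OR P AND R OR (P OR NOT T) AND P)   — idempotence
= NOT NOT (R AND NOT P OR P AND R OR P)   — absorption
= NOT NOT (R OR P)   — distribution
= R OR P   — double negation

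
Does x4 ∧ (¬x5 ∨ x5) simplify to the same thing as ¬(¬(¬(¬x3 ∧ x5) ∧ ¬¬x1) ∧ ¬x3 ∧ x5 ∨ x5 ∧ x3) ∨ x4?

No

E1: x4 ∧ (¬x5 ∨ x5)
    = x4
E2: ¬(¬(¬(¬x3 ∧ x5) ∧ ¬¬x1) ∧ ¬x3 ∧ x5 ∨ x5 ∧ x3) ∨ x4
    = ¬((¬x3 ∧ x5 ∨ ¬x1) ∧ ¬x3 ∧ x5 ∨ x5 ∧ x3) ∨ x4
    = ¬(¬x3 ∧ x5 ∨ x5 ∧ x3) ∨ x4
    = ¬x5 ∨ x4
These differ: at x1=0, x3=1, x4=0, x5=0, E1 = 0 but E2 = 1.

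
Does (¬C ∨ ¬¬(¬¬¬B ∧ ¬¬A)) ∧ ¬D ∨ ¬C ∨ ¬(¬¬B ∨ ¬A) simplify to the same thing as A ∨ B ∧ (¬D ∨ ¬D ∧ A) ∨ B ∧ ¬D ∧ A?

E1: (¬C ∨ ¬¬(¬¬¬B ∧ ¬¬A)) ∧ ¬D ∨ ¬C ∨ ¬(¬¬B ∨ ¬A)
    = (¬C ∨ ¬(¬¬B ∨ ¬A)) ∧ ¬D ∨ ¬C ∨ ¬(¬¬B ∨ ¬A)
    = ¬C ∨ ¬(¬¬B ∨ ¬A)
    = ¬C ∨ ¬B ∧ A
E2: A ∨ B ∧ (¬D ∨ ¬D ∧ A) ∨ B ∧ ¬D ∧ A
    = A ∨ B ∧ ¬D ∨ B ∧ ¬D ∧ A
    = A ∨ B ∧ ¬D
These differ: at A=0, B=1, C=0, D=1, E1 = 1 but E2 = 0.

No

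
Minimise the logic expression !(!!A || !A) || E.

E

!(!!A || !A) || E
= !A && A || E
= E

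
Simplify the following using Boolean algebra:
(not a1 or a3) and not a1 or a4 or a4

(not a1 or a3) and not a1 or a4 or a4
= not a1 or a4 or a4
= not a1 or a4

not a1 or a4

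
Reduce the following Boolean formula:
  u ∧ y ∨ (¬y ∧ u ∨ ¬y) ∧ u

u ∧ y ∨ (¬y ∧ u ∨ ¬y) ∧ u
= u ∧ y ∨ ¬y ∧ u   (absorption)
= u   (distribution)

u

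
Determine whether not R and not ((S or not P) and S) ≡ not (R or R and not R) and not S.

Yes

E1: not R and not ((S or not P) and S)
    = not R and not S
E2: not (R or R and not R) and not S
    = not R and not S
Both reduce to not R and not S, so they are equivalent.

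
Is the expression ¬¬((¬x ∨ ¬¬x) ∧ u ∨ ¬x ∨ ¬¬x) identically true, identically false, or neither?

¬¬((¬x ∨ ¬¬x) ∧ u ∨ ¬x ∨ ¬¬x)
= ¬¬((¬x ∨ x) ∧ u ∨ ¬x ∨ ¬¬x)   — double negation
= (¬x ∨ x) ∧ u ∨ ¬x ∨ ¬¬x   — double negation
= (¬x ∨ x) ∧ u ∨ ¬x ∨ x   — double negation
= ¬x ∨ x   — absorption
= True   — complement

identically true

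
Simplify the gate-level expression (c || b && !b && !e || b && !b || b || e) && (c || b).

c || b

(c || b && !b && !e || b && !b || b || e) && (c || b)
= (c || b && !b || b || e) && (c || b)   [absorption]
= (c || b || e) && (c || b)   [complement / identity]
= c || b   [absorption]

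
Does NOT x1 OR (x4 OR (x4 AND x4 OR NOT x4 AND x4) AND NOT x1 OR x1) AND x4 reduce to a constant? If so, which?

NOT x1 OR (x4 OR (x4 AND x4 OR NOT x4 AND x4) AND NOT x1 OR x1) AND x4
= NOT x1 OR (x4 OR x4 AND NOT x1 OR x1) AND x4
= NOT x1 OR (x4 OR x1) AND x4
= NOT x1 OR x4
This depends on x1, x4, so it is not a constant.

no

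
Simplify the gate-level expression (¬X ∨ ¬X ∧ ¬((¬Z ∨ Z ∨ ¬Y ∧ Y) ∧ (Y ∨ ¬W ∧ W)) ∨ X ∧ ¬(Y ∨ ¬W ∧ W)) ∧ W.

(¬X ∨ ¬X ∧ ¬((¬Z ∨ Z ∨ ¬Y ∧ Y) ∧ (Y ∨ ¬W ∧ W)) ∨ X ∧ ¬(Y ∨ ¬W ∧ W)) ∧ W
= (¬X ∨ ¬X ∧ ¬((¬Z ∨ Z) ∧ (Y ∨ ¬W ∧ W)) ∨ X ∧ ¬(Y ∨ ¬W ∧ W)) ∧ W   — complement / identity
= (¬X ∨ ¬X ∧ ¬((¬Z ∨ Z) ∧ Y) ∨ X ∧ ¬(Y ∨ ¬W ∧ W)) ∧ W   — complement / identity
= (¬X ∨ ¬X ∧ ¬((¬Z ∨ Z) ∧ Y) ∨ X ∧ ¬Y) ∧ W   — complement / identity
= (¬X ∨ ¬X ∧ ¬Y ∨ X ∧ ¬Y) ∧ W   — complement / identity
= (¬X ∨ ¬Y) ∧ W   — distribution

(¬X ∨ ¬Y) ∧ W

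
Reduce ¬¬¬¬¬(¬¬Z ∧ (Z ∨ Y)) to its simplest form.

¬Z

¬¬¬¬¬(¬¬Z ∧ (Z ∨ Y))
= ¬¬¬¬¬(Z ∧ (Z ∨ Y))   [double negation]
= ¬¬¬¬¬Z   [absorption]
= ¬¬¬Z   [double negation]
= ¬Z   [double negation]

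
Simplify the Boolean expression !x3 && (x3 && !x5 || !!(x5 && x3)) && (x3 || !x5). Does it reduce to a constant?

!x3 && (x3 && !x5 || !!(x5 && x3)) && (x3 || !x5)
= !x3 && (x3 && !x5 || x5 && x3) && (x3 || !x5)   (double negation)
= !x3 && x3 && (x3 || !x5)   (distribution)
= !x3 && x3   (absorption)
= false   (complement)

false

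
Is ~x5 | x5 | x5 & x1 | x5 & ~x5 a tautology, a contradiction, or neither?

~x5 | x5 | x5 & x1 | x5 & ~x5
= ~x5 | x5 | x5 & ~x5
= ~x5 | x5
= 1

tautology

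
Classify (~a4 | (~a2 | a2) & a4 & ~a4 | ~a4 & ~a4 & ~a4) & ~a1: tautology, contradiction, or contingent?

(~a4 | (~a2 | a2) & a4 & ~a4 | ~a4 & ~a4 & ~a4) & ~a1
= (~a4 | (~a2 | a2) & a4 & ~a4 | ~a4 & ~a4) & ~a1   (idempotence)
= (~a4 | a4 & ~a4 | ~a4 & ~a4) & ~a1   (complement / identity)
= (~a4 | ~a4) & ~a1   (distribution)
= ~a4 & ~a1   (idempotence)
This depends on a1, a4, so it is not a constant.

contingent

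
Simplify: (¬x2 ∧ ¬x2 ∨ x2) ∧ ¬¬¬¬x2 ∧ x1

(¬x2 ∧ ¬x2 ∨ x2) ∧ ¬¬¬¬x2 ∧ x1
= (¬x2 ∧ ¬x2 ∨ x2) ∧ ¬¬x2 ∧ x1   — double negation
= (¬x2 ∧ ¬x2 ∨ x2) ∧ x2 ∧ x1   — double negation
= (¬x2 ∨ x2) ∧ x2 ∧ x1   — idempotence
= x2 ∧ x1   — complement / identity

x2 ∧ x1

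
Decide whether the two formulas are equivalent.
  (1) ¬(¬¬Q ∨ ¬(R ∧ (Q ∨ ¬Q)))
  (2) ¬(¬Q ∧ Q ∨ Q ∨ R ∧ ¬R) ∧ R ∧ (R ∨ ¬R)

E1: ¬(¬¬Q ∨ ¬(R ∧ (Q ∨ ¬Q)))
    = ¬Q ∧ R ∧ (Q ∨ ¬Q)   — De Morgan
    = ¬Q ∧ R   — complement / identity
E2: ¬(¬Q ∧ Q ∨ Q ∨ R ∧ ¬R) ∧ R ∧ (R ∨ ¬R)
    = ¬(¬Q ∧ Q ∨ Q) ∧ R ∧ (R ∨ ¬R)   — complement / identity
    = ¬Q ∧ R ∧ (R ∨ ¬R)   — complement / identity
    = ¬Q ∧ R   — complement / identity
Both reduce to ¬Q ∧ R, so they are equivalent.

Yes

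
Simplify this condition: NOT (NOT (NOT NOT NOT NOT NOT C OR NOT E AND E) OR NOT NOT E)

NOT (NOT (NOT NOT NOT NOT NOT C OR NOT E AND E) OR NOT NOT E)
= (NOT NOT NOT NOT NOT C OR NOT E AND E) AND NOT E
= (NOT NOT NOT C OR NOT E AND E) AND NOT E
= (NOT C OR NOT E AND E) AND NOT E
= NOT C AND NOT E

NOT C AND NOT E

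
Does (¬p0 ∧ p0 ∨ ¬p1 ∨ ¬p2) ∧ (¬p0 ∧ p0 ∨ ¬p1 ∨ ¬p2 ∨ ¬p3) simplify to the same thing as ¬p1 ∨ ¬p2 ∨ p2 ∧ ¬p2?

E1: (¬p0 ∧ p0 ∨ ¬p1 ∨ ¬p2) ∧ (¬p0 ∧ p0 ∨ ¬p1 ∨ ¬p2 ∨ ¬p3)
    = ¬p0 ∧ p0 ∨ ¬p1 ∨ ¬p2   [absorption]
    = ¬p1 ∨ ¬p2   [complement / identity]
E2: ¬p1 ∨ ¬p2 ∨ p2 ∧ ¬p2
    = ¬p1 ∨ ¬p2   [complement / identity]
Both reduce to ¬p1 ∨ ¬p2, so they are equivalent.

Yes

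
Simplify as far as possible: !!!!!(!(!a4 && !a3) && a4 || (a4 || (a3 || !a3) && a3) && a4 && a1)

!!!!!(!(!a4 && !a3) && a4 || (a4 || (a3 || !a3) && a3) && a4 && a1)
= !!!!!(!(!a4 && !a3) && a4 || (a4 || a3) && a4 && a1)   — complement / identity
= !!!!!((a4 || a3) && a4 || (a4 || a3) && a4 && a1)   — De Morgan
= !!!!!((a4 || a3) && a4)   — absorption
= !!!!!a4   — absorption
= !!!a4   — double negation
= !a4   — double negation

!a4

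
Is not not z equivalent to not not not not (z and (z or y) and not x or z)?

Yes

E1: not not z
    = z
E2: not not not not (z and (z or y) and not x or z)
    = not not not not (z and not x or z)
    = not not not not z
    = not not z
    = z
Both reduce to z, so they are equivalent.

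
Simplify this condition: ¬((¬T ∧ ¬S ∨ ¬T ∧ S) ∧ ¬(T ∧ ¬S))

¬((¬T ∧ ¬S ∨ ¬T ∧ S) ∧ ¬(T ∧ ¬S))
= ¬(¬T ∧ ¬(T ∧ ¬S))   — distribution
= T ∨ T ∧ ¬S   — De Morgan
= T   — absorption

T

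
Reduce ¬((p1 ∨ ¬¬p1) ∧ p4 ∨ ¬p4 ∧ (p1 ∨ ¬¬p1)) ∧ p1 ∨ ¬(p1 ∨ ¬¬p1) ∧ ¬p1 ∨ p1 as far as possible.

True

¬((p1 ∨ ¬¬p1) ∧ p4 ∨ ¬p4 ∧ (p1 ∨ ¬¬p1)) ∧ p1 ∨ ¬(p1 ∨ ¬¬p1) ∧ ¬p1 ∨ p1
= ¬(p1 ∨ ¬¬p1) ∧ p1 ∨ ¬(p1 ∨ ¬¬p1) ∧ ¬p1 ∨ p1   (distribution)
= ¬(p1 ∨ ¬¬p1) ∨ p1   (distribution)
= ¬(p1 ∨ p1) ∨ p1   (double negation)
= ¬p1 ∨ p1   (idempotence)
= True   (complement)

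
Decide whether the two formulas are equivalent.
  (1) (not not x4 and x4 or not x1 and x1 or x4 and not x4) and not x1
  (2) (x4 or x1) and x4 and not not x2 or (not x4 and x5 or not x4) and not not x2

E1: (not not x4 and x4 or not x1 and x1 or x4 and not x4) and not x1
    = (not not x4 and x4 or x4 and not x4) and not x1
    = (x4 and x4 or x4 and not x4) and not x1
    = x4 and not x1
E2: (x4 or x1) and x4 and not not x2 or (not x4 and x5 or not x4) and not not x2
    = x4 and not not x2 or (not x4 and x5 or not x4) and not not x2
    = x4 and not not x2 or not x4 and not not x2
    = not not x2
    = x2
These differ: at x1=0, x2=0, x4=1, x5=1, E1 = 1 but E2 = 0.

No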